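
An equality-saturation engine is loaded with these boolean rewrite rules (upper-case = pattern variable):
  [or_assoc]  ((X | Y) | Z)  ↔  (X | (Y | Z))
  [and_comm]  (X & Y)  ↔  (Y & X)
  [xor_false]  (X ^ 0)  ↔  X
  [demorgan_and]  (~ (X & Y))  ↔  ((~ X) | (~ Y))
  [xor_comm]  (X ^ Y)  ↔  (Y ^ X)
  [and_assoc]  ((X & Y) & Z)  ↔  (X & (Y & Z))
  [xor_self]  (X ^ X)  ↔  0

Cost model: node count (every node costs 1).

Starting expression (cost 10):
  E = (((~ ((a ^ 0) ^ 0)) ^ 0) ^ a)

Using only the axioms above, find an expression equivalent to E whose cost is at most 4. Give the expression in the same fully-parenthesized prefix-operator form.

step 1: xor_false (→) rewrites ((~ ((a ^ 0) ^ 0)) ^ 0) into (~ ((a ^ 0) ^ 0)), now ((~ ((a ^ 0) ^ 0)) ^ a)
step 2: xor_false (→) rewrites ((a ^ 0) ^ 0) into (a ^ 0), now ((~ (a ^ 0)) ^ a)
step 3: xor_false (→) rewrites (a ^ 0) into a, reaching cost 4 (bound 4)

((~ a) ^ a)   [cost 4]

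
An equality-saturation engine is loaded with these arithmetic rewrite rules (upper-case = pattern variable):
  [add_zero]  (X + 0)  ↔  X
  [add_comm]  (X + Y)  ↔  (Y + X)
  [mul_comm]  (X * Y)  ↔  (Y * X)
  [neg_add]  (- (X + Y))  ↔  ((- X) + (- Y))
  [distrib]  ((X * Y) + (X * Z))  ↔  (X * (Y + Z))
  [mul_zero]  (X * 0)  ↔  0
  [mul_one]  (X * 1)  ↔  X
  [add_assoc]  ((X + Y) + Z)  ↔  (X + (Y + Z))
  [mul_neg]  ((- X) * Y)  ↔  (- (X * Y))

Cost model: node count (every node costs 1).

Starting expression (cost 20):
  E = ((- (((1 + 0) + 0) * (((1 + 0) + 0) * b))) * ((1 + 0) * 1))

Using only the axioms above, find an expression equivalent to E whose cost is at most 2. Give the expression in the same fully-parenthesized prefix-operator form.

step 1: add_zero (→) rewrites ((1 + 0) + 0) into (1 + 0), now ((- (((1 + 0) + 0) * ((1 + 0) * b))) * ((1 + 0) * 1))
step 2: add_zero (→) rewrites (1 + 0) into 1, now ((- (((1 + 0) + 0) * (1 * b))) * ((1 + 0) * 1))
step 3: add_zero (→) rewrites (1 + 0) into 1, now ((- ((1 + 0) * (1 * b))) * ((1 + 0) * 1))
step 4: mul_comm (→) rewrites (1 * b) into (b * 1), now ((- ((1 + 0) * (b * 1))) * ((1 + 0) * 1))
step 5: mul_comm (→) rewrites ((1 + 0) * (b * 1)) into ((b * 1) * (1 + 0)), now ((- ((b * 1) * (1 + 0))) * ((1 + 0) * 1))
step 6: add_zero (→) rewrites (1 + 0) into 1, now ((- ((b * 1) * 1)) * ((1 + 0) * 1))
step 7: add_zero (→) rewrites (1 + 0) into 1, now ((- ((b * 1) * 1)) * (1 * 1))
step 8: mul_one (→) rewrites (b * 1) into b, now ((- (b * 1)) * (1 * 1))
step 9: mul_one (→) rewrites (1 * 1) into 1, now ((- (b * 1)) * 1)
step 10: mul_one (→) rewrites (b * 1) into b, now ((- b) * 1)
step 11: mul_one (→) rewrites ((- b) * 1) into (- b), reaching cost 2 (bound 2)

(- b)   [cost 2]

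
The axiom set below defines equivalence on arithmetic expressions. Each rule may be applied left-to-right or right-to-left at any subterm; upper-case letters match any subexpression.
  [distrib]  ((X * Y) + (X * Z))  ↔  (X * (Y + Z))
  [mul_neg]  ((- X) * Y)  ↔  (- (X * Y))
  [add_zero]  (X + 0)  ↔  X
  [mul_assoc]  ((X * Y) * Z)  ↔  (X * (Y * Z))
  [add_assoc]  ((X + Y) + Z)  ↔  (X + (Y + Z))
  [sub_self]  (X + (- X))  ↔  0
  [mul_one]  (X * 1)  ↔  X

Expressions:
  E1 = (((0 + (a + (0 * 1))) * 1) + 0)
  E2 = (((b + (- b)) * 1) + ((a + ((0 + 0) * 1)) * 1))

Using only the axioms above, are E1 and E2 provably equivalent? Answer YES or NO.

YES

(1) (0 * 1)  =[mul_one →]=  0    ⊢ (((0 + (a + 0)) * 1) + 0)
(2) ((0 + (a + 0)) * 1)  =[mul_one →]=  (0 + (a + 0))    ⊢ ((0 + (a + 0)) + 0)
(3) (a + 0)  =[add_zero →]=  a    ⊢ ((0 + a) + 0)
(4) ((0 + a) + 0)  =[add_zero →]=  (0 + a)
(5) 0  =[mul_one ←]=  (0 * 1)    ⊢ ((0 * 1) + a)
(6) a  =[add_zero ←]=  (a + 0)    ⊢ ((0 * 1) + (a + 0))
(7) (a + 0)  =[mul_one ←]=  ((a + 0) * 1)    ⊢ ((0 * 1) + ((a + 0) * 1))
(8) 0  =[sub_self ←]=  (b + (- b))    ⊢ (((b + (- b)) * 1) + ((a + 0) * 1))
(9) 0  =[add_zero ←]=  (0 + 0)    ⊢ (((b + (- b)) * 1) + ((a + (0 + 0)) * 1))
(10) (0 + 0)  =[mul_one ←]=  ((0 + 0) * 1)    ⊢ E2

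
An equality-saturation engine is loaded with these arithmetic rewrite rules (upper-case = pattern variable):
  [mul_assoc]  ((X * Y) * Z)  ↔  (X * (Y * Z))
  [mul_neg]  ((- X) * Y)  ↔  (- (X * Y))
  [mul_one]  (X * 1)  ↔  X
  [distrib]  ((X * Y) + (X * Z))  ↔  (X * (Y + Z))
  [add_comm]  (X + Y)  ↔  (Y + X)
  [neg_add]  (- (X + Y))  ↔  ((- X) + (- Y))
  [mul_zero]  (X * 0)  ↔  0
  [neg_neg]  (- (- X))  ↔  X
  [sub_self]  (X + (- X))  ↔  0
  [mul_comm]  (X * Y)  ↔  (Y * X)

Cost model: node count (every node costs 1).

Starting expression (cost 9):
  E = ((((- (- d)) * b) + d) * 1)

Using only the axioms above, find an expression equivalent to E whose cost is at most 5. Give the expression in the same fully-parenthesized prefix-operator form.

((d * b) + d)   [cost 5]

1. [mul_one →] ((((- (- d)) * b) + d) * 1)  →  (((- (- d)) * b) + d)
2. [neg_neg →] (- (- d))  →  d;  cost 5 ≤ 5, done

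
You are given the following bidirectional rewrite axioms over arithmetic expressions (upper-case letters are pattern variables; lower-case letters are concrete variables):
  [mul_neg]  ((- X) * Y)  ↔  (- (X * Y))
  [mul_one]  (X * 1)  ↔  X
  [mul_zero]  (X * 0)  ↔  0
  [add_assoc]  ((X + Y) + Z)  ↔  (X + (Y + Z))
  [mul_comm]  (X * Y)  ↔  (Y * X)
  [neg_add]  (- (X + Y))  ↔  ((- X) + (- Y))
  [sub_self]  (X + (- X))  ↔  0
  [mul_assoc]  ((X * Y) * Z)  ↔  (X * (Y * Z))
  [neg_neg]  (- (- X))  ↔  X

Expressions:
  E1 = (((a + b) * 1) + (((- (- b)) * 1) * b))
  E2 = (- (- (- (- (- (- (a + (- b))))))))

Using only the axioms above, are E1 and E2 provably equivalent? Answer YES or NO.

Every axiom is a valid identity, so a rewrite proof would force E1 and E2 to agree under every assignment.
At a=0, b=1: E1 = 2 but E2 = -1; they differ, so no derivation exists.

NO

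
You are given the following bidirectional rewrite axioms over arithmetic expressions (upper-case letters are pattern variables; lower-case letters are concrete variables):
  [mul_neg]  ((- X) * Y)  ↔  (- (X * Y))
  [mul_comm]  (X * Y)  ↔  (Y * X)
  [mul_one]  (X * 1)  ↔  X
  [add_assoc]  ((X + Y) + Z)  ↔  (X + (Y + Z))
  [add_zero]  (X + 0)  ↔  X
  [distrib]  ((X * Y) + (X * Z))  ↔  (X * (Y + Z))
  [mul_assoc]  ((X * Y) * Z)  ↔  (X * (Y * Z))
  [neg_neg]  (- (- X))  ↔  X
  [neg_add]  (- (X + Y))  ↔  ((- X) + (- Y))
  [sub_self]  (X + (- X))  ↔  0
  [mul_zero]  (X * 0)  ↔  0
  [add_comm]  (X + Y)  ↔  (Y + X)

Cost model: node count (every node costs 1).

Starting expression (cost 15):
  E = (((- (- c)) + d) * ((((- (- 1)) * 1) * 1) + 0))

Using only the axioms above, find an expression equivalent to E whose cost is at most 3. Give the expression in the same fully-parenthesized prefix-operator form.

(c + d)   [cost 3]

step 1: neg_neg (→) rewrites (- (- 1)) into 1, now (((- (- c)) + d) * (((1 * 1) * 1) + 0))
step 2: mul_one (→) rewrites ((1 * 1) * 1) into (1 * 1), now (((- (- c)) + d) * ((1 * 1) + 0))
step 3: neg_neg (→) rewrites (- (- c)) into c, now ((c + d) * ((1 * 1) + 0))
step 4: add_zero (→) rewrites ((1 * 1) + 0) into (1 * 1), now ((c + d) * (1 * 1))
step 5: mul_one (→) rewrites (1 * 1) into 1, now ((c + d) * 1)
step 6: mul_one (→) rewrites ((c + d) * 1) into (c + d), reaching cost 3 (bound 3)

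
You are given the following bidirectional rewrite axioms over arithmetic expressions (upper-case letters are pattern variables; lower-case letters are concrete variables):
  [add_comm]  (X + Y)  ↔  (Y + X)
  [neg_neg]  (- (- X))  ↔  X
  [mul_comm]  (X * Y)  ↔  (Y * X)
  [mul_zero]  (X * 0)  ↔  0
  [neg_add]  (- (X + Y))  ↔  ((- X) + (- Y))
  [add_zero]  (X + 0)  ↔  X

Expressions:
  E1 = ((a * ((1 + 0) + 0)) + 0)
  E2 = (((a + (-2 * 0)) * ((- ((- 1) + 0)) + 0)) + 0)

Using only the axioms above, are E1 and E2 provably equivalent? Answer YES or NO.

YES

step 1: add_zero (→) rewrites ((1 + 0) + 0) into (1 + 0), now ((a * (1 + 0)) + 0)
step 2: add_zero (→) rewrites (1 + 0) into 1, now ((a * 1) + 0)
step 3: add_zero (→) rewrites ((a * 1) + 0) into (a * 1)
step 4: add_zero (←) rewrites a into (a + 0), now ((a + 0) * 1)
step 5: mul_zero (←) rewrites 0 into (-2 * 0), now ((a + (-2 * 0)) * 1)
step 6: neg_neg (←) rewrites 1 into (- (- 1)), now ((a + (-2 * 0)) * (- (- 1)))
step 7: add_zero (←) rewrites (- (- 1)) into ((- (- 1)) + 0), now ((a + (-2 * 0)) * ((- (- 1)) + 0))
step 8: add_zero (←) rewrites ((a + (-2 * 0)) * ((- (- 1)) + 0)) into (((a + (-2 * 0)) * ((- (- 1)) + 0)) + 0)
step 9: add_zero (←) rewrites (- 1) into ((- 1) + 0), which is E2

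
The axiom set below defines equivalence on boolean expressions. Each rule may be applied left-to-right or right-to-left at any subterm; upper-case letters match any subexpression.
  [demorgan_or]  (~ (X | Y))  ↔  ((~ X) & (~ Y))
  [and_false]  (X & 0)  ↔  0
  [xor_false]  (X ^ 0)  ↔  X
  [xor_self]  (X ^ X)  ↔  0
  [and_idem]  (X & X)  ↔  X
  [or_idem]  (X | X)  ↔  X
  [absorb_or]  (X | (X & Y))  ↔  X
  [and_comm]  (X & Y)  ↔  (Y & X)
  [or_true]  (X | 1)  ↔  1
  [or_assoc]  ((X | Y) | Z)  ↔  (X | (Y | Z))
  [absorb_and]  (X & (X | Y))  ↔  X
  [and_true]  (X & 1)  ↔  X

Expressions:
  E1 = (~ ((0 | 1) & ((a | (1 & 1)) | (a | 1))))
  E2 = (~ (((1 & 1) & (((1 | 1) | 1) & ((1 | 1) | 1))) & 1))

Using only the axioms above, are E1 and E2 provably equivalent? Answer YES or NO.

step 1: and_idem (→) rewrites (1 & 1) into 1, now (~ ((0 | 1) & ((a | 1) | (a | 1))))
step 2: or_idem (→) rewrites ((a | 1) | (a | 1)) into (a | 1), now (~ ((0 | 1) & (a | 1)))
step 3: or_true (→) rewrites (0 | 1) into 1, now (~ (1 & (a | 1)))
step 4: or_true (→) rewrites (a | 1) into 1, now (~ (1 & 1))
step 5: and_true (←) rewrites (1 & 1) into ((1 & 1) & 1), now (~ ((1 & 1) & 1))
step 6: or_idem (←) rewrites 1 into (1 | 1), now (~ ((1 & (1 | 1)) & 1))
step 7: and_idem (←) rewrites 1 into (1 & 1), now (~ (((1 & 1) & (1 | 1)) & 1))
step 8: or_idem (←) rewrites 1 into (1 | 1), now (~ (((1 & 1) & ((1 | 1) | 1)) & 1))
step 9: and_idem (←) rewrites ((1 | 1) | 1) into (((1 | 1) | 1) & ((1 | 1) | 1)), which is E2

YES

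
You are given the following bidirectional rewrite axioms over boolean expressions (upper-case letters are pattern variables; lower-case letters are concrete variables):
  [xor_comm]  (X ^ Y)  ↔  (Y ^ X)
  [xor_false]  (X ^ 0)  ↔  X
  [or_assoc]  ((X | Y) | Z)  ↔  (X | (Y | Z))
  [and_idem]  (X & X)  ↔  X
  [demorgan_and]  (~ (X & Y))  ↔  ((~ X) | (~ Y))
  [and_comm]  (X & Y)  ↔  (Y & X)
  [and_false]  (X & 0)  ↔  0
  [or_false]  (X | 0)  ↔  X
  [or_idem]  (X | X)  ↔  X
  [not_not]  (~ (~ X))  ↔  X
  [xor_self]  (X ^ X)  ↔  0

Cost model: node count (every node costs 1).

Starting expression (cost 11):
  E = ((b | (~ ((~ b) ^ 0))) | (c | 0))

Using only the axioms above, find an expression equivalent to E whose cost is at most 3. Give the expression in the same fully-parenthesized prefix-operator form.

1. [xor_false →] ((~ b) ^ 0)  →  (~ b);  E = ((b | (~ (~ b))) | (c | 0))
2. [not_not →] (~ (~ b))  →  b;  E = ((b | b) | (c | 0))
3. [or_false →] (c | 0)  →  c;  E = ((b | b) | c)
4. [or_idem →] (b | b)  →  b;  cost 3 ≤ 3, done

(b | c)   [cost 3]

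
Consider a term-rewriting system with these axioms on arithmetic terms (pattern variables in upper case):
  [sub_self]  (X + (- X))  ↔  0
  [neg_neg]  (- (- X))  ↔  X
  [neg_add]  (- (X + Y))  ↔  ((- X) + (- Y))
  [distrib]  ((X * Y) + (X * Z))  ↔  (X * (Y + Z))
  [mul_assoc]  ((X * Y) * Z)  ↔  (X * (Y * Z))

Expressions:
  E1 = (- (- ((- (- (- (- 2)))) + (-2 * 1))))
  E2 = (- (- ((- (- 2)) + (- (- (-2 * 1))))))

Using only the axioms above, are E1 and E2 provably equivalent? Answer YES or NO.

YES

step 1: neg_neg (→) rewrites (- (- ((- (- (- (- 2)))) + (-2 * 1)))) into ((- (- (- (- 2)))) + (-2 * 1))
step 2: neg_neg (→) rewrites (- (- (- 2))) into (- 2), now ((- (- 2)) + (-2 * 1))
step 3: neg_neg (→) rewrites (- (- 2)) into 2, now (2 + (-2 * 1))
step 4: neg_neg (←) rewrites (2 + (-2 * 1)) into (- (- (2 + (-2 * 1))))
step 5: neg_neg (←) rewrites 2 into (- (- 2)), now (- (- ((- (- 2)) + (-2 * 1))))
step 6: neg_neg (←) rewrites (-2 * 1) into (- (- (-2 * 1))), which is E2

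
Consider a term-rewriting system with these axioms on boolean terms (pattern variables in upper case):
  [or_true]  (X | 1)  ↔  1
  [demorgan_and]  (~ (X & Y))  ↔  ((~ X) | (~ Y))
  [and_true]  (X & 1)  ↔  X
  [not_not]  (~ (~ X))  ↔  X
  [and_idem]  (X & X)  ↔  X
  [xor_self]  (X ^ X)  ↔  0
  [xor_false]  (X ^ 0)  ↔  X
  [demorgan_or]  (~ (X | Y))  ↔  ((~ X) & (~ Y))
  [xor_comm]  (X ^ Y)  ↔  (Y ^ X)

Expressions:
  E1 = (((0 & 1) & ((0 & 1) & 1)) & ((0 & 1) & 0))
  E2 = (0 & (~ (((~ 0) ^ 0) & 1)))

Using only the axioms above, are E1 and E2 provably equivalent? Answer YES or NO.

(1) (0 & 1)  =[and_true →]=  0    ⊢ (((0 & 1) & (0 & 1)) & ((0 & 1) & 0))
(2) ((0 & 1) & (0 & 1))  =[and_idem →]=  (0 & 1)    ⊢ ((0 & 1) & ((0 & 1) & 0))
(3) (0 & 1)  =[and_true →]=  0    ⊢ ((0 & 1) & (0 & 0))
(4) (0 & 0)  =[and_idem →]=  0    ⊢ ((0 & 1) & 0)
(5) (0 & 1)  =[and_true →]=  0    ⊢ (0 & 0)
(6) 0  =[not_not ←]=  (~ (~ 0))    ⊢ (0 & (~ (~ 0)))
(7) (~ 0)  =[xor_false ←]=  ((~ 0) ^ 0)    ⊢ (0 & (~ ((~ 0) ^ 0)))
(8) ((~ 0) ^ 0)  =[and_true ←]=  (((~ 0) ^ 0) & 1)    ⊢ E2

YES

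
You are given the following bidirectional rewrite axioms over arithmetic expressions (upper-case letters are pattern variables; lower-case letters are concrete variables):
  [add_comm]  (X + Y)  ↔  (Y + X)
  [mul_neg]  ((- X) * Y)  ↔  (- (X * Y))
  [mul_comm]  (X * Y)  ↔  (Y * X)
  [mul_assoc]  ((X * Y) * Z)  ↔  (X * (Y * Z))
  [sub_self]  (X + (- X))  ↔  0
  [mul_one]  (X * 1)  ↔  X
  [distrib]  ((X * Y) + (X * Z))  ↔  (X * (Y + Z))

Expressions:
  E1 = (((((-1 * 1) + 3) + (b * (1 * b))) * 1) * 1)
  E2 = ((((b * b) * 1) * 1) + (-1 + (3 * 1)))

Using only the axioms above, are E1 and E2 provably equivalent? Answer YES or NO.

YES

1. [mul_one →] (((((-1 * 1) + 3) + (b * (1 * b))) * 1) * 1)  →  ((((-1 * 1) + 3) + (b * (1 * b))) * 1)
2. [mul_one →] (-1 * 1)  →  -1;  E1 = (((-1 + 3) + (b * (1 * b))) * 1)
3. [add_comm →] ((-1 + 3) + (b * (1 * b)))  →  ((b * (1 * b)) + (-1 + 3));  E1 = (((b * (1 * b)) + (-1 + 3)) * 1)
4. [mul_comm →] (1 * b)  →  (b * 1);  E1 = (((b * (b * 1)) + (-1 + 3)) * 1)
5. [mul_one →] (((b * (b * 1)) + (-1 + 3)) * 1)  →  ((b * (b * 1)) + (-1 + 3))
6. [mul_one →] (b * 1)  →  b;  E1 = ((b * b) + (-1 + 3))
7. [mul_one ←] 3  →  (3 * 1);  E1 = ((b * b) + (-1 + (3 * 1)))
8. [mul_one ←] (b * b)  →  ((b * b) * 1);  E1 = (((b * b) * 1) + (-1 + (3 * 1)))
9. [mul_one ←] (b * b)  →  ((b * b) * 1);  this is E2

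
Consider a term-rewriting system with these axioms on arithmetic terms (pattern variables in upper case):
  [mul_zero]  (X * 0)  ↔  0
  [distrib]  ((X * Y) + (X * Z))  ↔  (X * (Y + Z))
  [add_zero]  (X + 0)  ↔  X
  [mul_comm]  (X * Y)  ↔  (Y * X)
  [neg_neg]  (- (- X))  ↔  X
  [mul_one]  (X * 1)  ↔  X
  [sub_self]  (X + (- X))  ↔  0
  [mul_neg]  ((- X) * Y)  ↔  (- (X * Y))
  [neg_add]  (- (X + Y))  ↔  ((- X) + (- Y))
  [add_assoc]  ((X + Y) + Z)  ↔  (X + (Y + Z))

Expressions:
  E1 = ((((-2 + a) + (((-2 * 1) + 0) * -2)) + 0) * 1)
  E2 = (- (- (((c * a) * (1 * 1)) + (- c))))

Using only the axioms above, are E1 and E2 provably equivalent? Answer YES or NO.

NO

Every axiom is a valid identity, so a rewrite proof would force E1 and E2 to agree under every assignment.
At a=0, c=0: E1 = 2 but E2 = 0; they differ, so no derivation exists.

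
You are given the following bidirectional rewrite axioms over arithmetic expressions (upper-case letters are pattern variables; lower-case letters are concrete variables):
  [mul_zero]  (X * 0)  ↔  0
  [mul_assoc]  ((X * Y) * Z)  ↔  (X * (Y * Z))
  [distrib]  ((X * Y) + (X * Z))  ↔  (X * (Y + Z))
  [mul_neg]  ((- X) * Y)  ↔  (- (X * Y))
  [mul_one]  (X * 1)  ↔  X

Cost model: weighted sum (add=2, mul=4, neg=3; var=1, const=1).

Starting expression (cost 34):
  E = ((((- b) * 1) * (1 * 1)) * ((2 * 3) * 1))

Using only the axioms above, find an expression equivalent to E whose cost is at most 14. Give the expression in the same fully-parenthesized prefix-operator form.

1. [mul_one →] ((- b) * 1)  →  (- b);  E = (((- b) * (1 * 1)) * ((2 * 3) * 1))
2. [mul_assoc →] ((2 * 3) * 1)  →  (2 * (3 * 1));  E = (((- b) * (1 * 1)) * (2 * (3 * 1)))
3. [mul_one →] (1 * 1)  →  1;  E = (((- b) * 1) * (2 * (3 * 1)))
4. [mul_one →] ((- b) * 1)  →  (- b);  E = ((- b) * (2 * (3 * 1)))
5. [mul_one →] (3 * 1)  →  3;  cost 14 ≤ 14, done

((- b) * (2 * 3))   [cost 14]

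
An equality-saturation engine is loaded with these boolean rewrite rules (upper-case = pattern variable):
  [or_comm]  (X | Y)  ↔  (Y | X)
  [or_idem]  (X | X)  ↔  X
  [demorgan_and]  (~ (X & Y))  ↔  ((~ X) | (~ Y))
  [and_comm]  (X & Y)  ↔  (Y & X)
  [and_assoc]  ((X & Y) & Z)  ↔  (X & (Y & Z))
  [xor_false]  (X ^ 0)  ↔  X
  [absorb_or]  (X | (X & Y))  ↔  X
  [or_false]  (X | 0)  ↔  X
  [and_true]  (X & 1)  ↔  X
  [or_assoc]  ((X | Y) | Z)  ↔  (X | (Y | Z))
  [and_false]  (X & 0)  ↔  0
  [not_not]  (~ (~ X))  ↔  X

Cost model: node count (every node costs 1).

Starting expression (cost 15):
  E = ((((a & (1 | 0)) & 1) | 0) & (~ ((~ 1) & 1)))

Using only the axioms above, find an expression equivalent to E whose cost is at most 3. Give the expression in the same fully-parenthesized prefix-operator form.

1. [and_true →] ((a & (1 | 0)) & 1)  →  (a & (1 | 0));  E = (((a & (1 | 0)) | 0) & (~ ((~ 1) & 1)))
2. [or_false →] (1 | 0)  →  1;  E = (((a & 1) | 0) & (~ ((~ 1) & 1)))
3. [and_true →] ((~ 1) & 1)  →  (~ 1);  E = (((a & 1) | 0) & (~ (~ 1)))
4. [and_true →] (a & 1)  →  a;  E = ((a | 0) & (~ (~ 1)))
5. [not_not →] (~ (~ 1))  →  1;  E = ((a | 0) & 1)
6. [and_true →] ((a | 0) & 1)  →  (a | 0);  cost 3 ≤ 3, done

(a | 0)   [cost 3]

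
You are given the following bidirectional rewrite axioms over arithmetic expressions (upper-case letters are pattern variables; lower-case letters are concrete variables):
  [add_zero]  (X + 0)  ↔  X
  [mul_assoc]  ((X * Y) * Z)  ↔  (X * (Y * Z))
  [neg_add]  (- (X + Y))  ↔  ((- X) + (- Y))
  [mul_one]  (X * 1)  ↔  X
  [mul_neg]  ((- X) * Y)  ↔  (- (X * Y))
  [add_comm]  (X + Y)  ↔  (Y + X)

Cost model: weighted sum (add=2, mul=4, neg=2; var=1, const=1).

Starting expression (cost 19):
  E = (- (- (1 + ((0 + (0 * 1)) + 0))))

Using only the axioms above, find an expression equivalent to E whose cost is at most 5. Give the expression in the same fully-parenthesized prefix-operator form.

(- (- 1))   [cost 5]

(1) ((0 + (0 * 1)) + 0)  =[add_zero →]=  (0 + (0 * 1))    ⊢ (- (- (1 + (0 + (0 * 1)))))
(2) (0 * 1)  =[mul_one →]=  0    ⊢ (- (- (1 + (0 + 0))))
(3) (0 + 0)  =[add_zero →]=  0    ⊢ (- (- (1 + 0)))
(4) (1 + 0)  =[add_zero →]=  1    ⊢ cost 5, within 5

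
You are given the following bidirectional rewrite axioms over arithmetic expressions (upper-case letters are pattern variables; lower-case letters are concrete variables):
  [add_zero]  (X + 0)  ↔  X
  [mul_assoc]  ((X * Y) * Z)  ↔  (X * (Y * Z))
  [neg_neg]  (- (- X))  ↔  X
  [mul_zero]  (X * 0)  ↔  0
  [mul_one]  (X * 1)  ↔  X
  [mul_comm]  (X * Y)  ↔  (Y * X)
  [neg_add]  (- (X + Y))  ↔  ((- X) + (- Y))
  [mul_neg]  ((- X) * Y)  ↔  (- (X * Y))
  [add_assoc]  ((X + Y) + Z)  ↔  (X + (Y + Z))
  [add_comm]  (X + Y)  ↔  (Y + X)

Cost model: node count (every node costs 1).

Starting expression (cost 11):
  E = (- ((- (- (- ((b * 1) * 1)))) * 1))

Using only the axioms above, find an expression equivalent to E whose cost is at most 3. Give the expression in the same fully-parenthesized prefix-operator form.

(- (- b))   [cost 3]

step 1: neg_neg (→) rewrites (- (- (- ((b * 1) * 1)))) into (- ((b * 1) * 1)), now (- ((- ((b * 1) * 1)) * 1))
step 2: mul_neg (→) rewrites ((- ((b * 1) * 1)) * 1) into (- (((b * 1) * 1) * 1)), now (- (- (((b * 1) * 1) * 1)))
step 3: mul_one (→) rewrites ((b * 1) * 1) into (b * 1), now (- (- ((b * 1) * 1)))
step 4: mul_one (→) rewrites ((b * 1) * 1) into (b * 1), now (- (- (b * 1)))
step 5: mul_one (→) rewrites (b * 1) into b, reaching cost 3 (bound 3)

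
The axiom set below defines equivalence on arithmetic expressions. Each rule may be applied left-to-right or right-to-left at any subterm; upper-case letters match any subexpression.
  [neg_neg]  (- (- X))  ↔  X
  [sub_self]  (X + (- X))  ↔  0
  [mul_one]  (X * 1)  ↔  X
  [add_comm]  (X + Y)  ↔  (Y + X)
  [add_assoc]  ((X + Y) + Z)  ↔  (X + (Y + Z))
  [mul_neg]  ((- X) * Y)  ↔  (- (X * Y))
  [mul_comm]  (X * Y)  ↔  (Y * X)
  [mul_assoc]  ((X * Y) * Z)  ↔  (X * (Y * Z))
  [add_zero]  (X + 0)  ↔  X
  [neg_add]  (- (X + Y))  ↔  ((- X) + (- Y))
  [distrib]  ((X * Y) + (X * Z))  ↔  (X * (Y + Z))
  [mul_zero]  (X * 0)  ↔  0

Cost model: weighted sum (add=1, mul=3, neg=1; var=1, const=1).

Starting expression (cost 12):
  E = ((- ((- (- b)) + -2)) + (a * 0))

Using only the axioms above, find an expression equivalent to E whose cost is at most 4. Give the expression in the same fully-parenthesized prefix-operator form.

1. [mul_zero →] (a * 0)  →  0;  E = ((- ((- (- b)) + -2)) + 0)
2. [neg_neg →] (- (- b))  →  b;  E = ((- (b + -2)) + 0)
3. [add_zero →] ((- (b + -2)) + 0)  →  (- (b + -2));  cost 4 ≤ 4, done

(- (b + -2))   [cost 4]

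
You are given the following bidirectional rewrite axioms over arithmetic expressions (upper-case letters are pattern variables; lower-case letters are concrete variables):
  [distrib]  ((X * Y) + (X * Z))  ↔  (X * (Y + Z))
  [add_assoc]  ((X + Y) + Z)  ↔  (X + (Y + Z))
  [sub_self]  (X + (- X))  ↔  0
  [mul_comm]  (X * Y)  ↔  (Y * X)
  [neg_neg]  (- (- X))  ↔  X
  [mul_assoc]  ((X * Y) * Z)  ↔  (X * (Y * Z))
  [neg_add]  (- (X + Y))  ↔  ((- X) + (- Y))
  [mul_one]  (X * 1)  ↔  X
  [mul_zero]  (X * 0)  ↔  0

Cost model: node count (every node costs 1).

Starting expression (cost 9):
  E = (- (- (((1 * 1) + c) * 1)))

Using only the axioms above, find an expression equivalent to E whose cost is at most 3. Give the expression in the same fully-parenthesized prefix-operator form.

(1 + c)   [cost 3]

step 1: mul_one (→) rewrites (1 * 1) into 1, now (- (- ((1 + c) * 1)))
step 2: mul_one (→) rewrites ((1 + c) * 1) into (1 + c), now (- (- (1 + c)))
step 3: neg_neg (→) rewrites (- (- (1 + c))) into (1 + c), reaching cost 3 (bound 3)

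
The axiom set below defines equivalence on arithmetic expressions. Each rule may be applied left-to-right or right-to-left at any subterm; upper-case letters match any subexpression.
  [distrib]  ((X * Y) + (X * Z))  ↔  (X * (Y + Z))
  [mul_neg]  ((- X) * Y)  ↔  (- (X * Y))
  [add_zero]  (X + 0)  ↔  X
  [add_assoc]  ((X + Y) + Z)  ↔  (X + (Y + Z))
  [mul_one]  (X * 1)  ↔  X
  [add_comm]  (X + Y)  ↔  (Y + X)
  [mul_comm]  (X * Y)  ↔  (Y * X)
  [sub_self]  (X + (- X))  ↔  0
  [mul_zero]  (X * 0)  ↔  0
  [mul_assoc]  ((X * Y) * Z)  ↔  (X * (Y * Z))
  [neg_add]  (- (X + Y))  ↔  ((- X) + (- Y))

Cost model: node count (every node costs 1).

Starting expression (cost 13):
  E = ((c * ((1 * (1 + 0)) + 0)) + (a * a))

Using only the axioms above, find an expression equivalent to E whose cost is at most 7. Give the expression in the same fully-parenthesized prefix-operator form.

((c * 1) + (a * a))   [cost 7]

(1) ((1 * (1 + 0)) + 0)  =[add_zero →]=  (1 * (1 + 0))    ⊢ ((c * (1 * (1 + 0))) + (a * a))
(2) (1 + 0)  =[add_zero →]=  1    ⊢ ((c * (1 * 1)) + (a * a))
(3) (1 * 1)  =[mul_one →]=  1    ⊢ cost 7, within 7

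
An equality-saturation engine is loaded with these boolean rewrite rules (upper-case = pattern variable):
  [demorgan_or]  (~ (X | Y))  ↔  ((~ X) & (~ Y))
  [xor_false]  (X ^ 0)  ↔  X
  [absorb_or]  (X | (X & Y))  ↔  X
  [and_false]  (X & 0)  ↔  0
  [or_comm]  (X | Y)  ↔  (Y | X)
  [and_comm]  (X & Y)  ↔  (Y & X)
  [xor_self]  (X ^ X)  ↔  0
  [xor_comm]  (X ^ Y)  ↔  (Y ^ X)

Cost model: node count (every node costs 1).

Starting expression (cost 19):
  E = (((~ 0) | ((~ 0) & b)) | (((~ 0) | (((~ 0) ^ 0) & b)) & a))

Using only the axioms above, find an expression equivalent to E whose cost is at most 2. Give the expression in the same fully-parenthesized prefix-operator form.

step 1: xor_false (→) rewrites ((~ 0) ^ 0) into (~ 0), now (((~ 0) | ((~ 0) & b)) | (((~ 0) | ((~ 0) & b)) & a))
step 2: absorb_or (→) rewrites (((~ 0) | ((~ 0) & b)) | (((~ 0) | ((~ 0) & b)) & a)) into ((~ 0) | ((~ 0) & b))
step 3: absorb_or (→) rewrites ((~ 0) | ((~ 0) & b)) into (~ 0), reaching cost 2 (bound 2)

(~ 0)   [cost 2]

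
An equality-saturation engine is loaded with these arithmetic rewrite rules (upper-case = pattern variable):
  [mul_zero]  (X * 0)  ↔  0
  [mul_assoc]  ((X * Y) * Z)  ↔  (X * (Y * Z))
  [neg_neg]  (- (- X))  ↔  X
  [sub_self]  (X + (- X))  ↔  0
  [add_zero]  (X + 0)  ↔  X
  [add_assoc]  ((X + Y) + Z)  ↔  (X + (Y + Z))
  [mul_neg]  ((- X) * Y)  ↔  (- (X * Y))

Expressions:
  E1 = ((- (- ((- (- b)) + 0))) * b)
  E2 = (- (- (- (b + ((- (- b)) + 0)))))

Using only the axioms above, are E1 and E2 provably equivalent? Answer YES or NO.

NO

Every axiom is a valid identity, so a rewrite proof would force E1 and E2 to agree under every assignment.
At b=1: E1 = 1 but E2 = -2; they differ, so no derivation exists.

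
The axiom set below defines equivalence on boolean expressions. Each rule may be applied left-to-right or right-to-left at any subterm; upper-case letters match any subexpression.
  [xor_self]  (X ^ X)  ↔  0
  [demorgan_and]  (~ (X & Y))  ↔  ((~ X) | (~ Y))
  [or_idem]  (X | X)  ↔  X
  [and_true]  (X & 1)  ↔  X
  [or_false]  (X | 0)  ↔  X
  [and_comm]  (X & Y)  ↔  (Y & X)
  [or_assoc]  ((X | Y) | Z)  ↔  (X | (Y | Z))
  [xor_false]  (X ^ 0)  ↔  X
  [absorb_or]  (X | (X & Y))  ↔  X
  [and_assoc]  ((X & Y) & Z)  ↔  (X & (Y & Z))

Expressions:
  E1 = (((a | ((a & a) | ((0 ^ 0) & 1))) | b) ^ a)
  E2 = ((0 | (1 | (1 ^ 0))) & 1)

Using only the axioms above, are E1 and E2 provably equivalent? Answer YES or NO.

NO

All listed rules preserve value, hence provable equivalence implies equal values everywhere; look for a separating assignment.
a=0, b=0 gives E1 ↦ 0, E2 ↦ 1; values differ ⇒ not provably equivalent.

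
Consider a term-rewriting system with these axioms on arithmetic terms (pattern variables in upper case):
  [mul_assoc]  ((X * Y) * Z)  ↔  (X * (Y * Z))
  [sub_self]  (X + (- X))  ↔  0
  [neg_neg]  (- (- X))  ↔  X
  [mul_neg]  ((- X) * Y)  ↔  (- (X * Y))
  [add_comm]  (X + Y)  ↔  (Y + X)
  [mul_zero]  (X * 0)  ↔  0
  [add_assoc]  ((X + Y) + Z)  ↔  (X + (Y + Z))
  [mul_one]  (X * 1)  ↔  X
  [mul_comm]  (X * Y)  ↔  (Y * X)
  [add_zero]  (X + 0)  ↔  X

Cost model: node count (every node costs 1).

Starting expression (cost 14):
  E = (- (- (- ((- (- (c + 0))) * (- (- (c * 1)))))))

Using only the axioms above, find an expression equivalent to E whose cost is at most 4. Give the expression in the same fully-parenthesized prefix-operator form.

1. [neg_neg →] (- (- ((- (- (c + 0))) * (- (- (c * 1))))))  →  ((- (- (c + 0))) * (- (- (c * 1))));  E = (- ((- (- (c + 0))) * (- (- (c * 1)))))
2. [mul_one →] (c * 1)  →  c;  E = (- ((- (- (c + 0))) * (- (- c))))
3. [neg_neg →] (- (- (c + 0)))  →  (c + 0);  E = (- ((c + 0) * (- (- c))))
4. [neg_neg →] (- (- c))  →  c;  E = (- ((c + 0) * c))
5. [add_zero →] (c + 0)  →  c;  cost 4 ≤ 4, done

(- (c * c))   [cost 4]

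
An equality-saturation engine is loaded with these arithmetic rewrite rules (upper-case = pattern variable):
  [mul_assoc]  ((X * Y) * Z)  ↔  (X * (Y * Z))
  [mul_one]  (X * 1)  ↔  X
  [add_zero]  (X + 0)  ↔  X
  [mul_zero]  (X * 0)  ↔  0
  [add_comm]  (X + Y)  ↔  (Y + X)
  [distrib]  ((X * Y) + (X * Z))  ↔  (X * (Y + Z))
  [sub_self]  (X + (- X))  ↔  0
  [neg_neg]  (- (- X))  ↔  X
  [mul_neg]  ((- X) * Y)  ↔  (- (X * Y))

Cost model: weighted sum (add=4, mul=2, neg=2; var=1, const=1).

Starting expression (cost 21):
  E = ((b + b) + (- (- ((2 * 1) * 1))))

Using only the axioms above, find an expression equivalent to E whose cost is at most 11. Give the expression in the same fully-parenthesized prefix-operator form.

1. [mul_one →] (2 * 1)  →  2;  E = ((b + b) + (- (- (2 * 1))))
2. [mul_one →] (2 * 1)  →  2;  E = ((b + b) + (- (- 2)))
3. [neg_neg →] (- (- 2))  →  2;  cost 11 ≤ 11, done

((b + b) + 2)   [cost 11]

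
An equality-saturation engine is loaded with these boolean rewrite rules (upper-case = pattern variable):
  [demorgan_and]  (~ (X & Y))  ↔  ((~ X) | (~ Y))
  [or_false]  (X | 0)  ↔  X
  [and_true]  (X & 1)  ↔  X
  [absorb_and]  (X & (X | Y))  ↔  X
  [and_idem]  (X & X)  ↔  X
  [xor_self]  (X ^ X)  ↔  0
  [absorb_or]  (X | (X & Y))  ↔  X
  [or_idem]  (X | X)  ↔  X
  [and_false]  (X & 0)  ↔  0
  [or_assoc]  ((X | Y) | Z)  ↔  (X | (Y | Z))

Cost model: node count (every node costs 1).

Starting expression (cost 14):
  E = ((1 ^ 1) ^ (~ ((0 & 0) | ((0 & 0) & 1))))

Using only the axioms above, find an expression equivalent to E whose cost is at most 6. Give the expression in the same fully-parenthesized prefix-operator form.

1. [and_true →] ((0 & 0) & 1)  →  (0 & 0);  E = ((1 ^ 1) ^ (~ ((0 & 0) | (0 & 0))))
2. [or_idem →] ((0 & 0) | (0 & 0))  →  (0 & 0);  E = ((1 ^ 1) ^ (~ (0 & 0)))
3. [and_idem →] (0 & 0)  →  0;  cost 6 ≤ 6, done

((1 ^ 1) ^ (~ 0))   [cost 6]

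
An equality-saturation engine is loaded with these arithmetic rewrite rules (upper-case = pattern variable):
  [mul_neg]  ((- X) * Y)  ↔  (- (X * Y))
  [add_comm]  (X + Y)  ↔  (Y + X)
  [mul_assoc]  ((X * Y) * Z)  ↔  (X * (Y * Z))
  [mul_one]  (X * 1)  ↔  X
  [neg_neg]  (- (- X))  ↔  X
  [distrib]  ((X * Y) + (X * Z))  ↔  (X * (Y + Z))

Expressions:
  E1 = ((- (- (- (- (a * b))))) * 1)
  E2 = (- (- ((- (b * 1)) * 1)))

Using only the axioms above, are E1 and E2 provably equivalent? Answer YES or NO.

NO

The axioms are sound identities: if E1 ↔* E2 then E1 and E2 evaluate identically under any assignment.
Under a=0, b=1: E1 evaluates to 0, E2 to -1. Distinct ⇒ no rewrite sequence connects them.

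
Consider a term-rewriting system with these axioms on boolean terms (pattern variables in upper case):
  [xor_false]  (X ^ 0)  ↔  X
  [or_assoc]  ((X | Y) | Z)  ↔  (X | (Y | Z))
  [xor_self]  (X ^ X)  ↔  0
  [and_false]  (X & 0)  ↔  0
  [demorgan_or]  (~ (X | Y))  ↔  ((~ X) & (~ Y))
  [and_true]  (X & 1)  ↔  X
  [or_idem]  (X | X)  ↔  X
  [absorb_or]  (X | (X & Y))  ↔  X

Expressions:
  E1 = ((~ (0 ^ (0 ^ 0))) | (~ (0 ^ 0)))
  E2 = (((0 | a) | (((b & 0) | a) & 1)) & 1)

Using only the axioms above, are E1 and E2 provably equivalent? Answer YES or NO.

NO

Every axiom is a valid identity, so a rewrite proof would force E1 and E2 to agree under every assignment.
At a=0, b=0: E1 = 1 but E2 = 0; they differ, so no derivation exists.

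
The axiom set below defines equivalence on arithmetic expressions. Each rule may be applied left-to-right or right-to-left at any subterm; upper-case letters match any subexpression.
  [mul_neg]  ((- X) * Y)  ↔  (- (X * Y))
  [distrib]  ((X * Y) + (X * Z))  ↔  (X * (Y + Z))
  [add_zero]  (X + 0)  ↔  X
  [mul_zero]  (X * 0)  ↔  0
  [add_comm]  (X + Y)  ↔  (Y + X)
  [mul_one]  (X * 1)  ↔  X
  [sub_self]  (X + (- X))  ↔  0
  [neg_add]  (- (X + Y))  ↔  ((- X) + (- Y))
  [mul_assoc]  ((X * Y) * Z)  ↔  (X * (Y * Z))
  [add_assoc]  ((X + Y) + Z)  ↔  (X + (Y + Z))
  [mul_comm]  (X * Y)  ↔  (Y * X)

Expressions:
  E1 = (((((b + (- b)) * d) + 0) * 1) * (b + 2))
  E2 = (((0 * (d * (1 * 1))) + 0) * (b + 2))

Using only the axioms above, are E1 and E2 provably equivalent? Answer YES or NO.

step 1: add_zero (→) rewrites (((b + (- b)) * d) + 0) into ((b + (- b)) * d), now ((((b + (- b)) * d) * 1) * (b + 2))
step 2: sub_self (→) rewrites (b + (- b)) into 0, now (((0 * d) * 1) * (b + 2))
step 3: mul_one (→) rewrites ((0 * d) * 1) into (0 * d), now ((0 * d) * (b + 2))
step 4: add_zero (←) rewrites (0 * d) into ((0 * d) + 0), now (((0 * d) + 0) * (b + 2))
step 5: mul_one (←) rewrites d into (d * 1), now (((0 * (d * 1)) + 0) * (b + 2))
step 6: mul_one (←) rewrites 1 into (1 * 1), which is E2

YES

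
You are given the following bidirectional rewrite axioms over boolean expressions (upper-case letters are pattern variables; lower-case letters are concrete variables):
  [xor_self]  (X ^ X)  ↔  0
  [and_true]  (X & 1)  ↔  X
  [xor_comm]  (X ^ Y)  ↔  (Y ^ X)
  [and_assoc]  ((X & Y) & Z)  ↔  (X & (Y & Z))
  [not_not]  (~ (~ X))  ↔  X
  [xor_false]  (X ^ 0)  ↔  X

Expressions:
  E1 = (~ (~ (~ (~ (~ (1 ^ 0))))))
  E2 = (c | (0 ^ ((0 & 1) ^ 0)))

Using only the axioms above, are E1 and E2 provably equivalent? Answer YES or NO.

NO

The axioms are sound identities: if E1 ↔* E2 then E1 and E2 evaluate identically under any assignment.
Under c=1: E1 evaluates to 0, E2 to 1. Distinct ⇒ no rewrite sequence connects them.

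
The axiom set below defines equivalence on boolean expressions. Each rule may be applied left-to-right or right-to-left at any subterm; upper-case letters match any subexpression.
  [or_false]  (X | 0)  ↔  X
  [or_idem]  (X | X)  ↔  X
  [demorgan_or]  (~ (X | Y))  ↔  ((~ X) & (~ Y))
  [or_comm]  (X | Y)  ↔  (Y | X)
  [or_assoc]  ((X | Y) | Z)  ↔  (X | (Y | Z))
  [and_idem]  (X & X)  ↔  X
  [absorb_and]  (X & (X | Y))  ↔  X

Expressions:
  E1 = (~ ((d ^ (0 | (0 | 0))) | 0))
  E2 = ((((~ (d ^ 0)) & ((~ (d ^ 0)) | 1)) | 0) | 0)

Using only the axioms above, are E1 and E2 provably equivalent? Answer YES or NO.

YES

1. [or_false →] (0 | 0)  →  0;  E1 = (~ ((d ^ (0 | 0)) | 0))
2. [or_false →] (0 | 0)  →  0;  E1 = (~ ((d ^ 0) | 0))
3. [or_false →] ((d ^ 0) | 0)  →  (d ^ 0);  E1 = (~ (d ^ 0))
4. [or_false ←] (~ (d ^ 0))  →  ((~ (d ^ 0)) | 0)
5. [or_false ←] ((~ (d ^ 0)) | 0)  →  (((~ (d ^ 0)) | 0) | 0)
6. [absorb_and ←] (~ (d ^ 0))  →  ((~ (d ^ 0)) & ((~ (d ^ 0)) | 1));  this is E2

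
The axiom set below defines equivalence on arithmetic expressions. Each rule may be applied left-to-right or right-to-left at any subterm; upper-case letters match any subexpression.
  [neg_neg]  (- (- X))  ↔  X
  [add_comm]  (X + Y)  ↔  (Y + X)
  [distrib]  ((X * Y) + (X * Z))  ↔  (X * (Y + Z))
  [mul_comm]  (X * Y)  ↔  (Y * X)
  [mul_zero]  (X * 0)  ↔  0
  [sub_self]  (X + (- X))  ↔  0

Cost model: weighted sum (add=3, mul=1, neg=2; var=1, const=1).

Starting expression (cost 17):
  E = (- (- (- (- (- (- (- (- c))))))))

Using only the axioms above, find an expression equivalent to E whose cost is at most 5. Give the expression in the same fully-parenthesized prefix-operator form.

(- (- c))   [cost 5]

step 1: neg_neg (→) rewrites (- (- (- (- (- c))))) into (- (- (- c))), now (- (- (- (- (- (- c))))))
step 2: neg_neg (→) rewrites (- (- (- (- (- (- c)))))) into (- (- (- (- c))))
step 3: neg_neg (→) rewrites (- (- c)) into c, reaching cost 5 (bound 5)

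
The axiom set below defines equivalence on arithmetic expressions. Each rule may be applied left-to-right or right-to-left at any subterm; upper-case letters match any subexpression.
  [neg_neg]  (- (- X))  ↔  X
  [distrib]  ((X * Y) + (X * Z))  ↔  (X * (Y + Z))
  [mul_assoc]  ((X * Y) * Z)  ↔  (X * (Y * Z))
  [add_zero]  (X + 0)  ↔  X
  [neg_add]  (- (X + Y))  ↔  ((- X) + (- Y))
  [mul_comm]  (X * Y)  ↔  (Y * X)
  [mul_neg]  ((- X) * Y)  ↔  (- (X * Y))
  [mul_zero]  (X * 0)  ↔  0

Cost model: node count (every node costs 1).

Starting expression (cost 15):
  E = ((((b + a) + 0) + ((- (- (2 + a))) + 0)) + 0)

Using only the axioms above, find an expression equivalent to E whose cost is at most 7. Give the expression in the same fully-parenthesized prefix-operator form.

((b + a) + (2 + a))   [cost 7]

step 1: neg_neg (→) rewrites (- (- (2 + a))) into (2 + a), now ((((b + a) + 0) + ((2 + a) + 0)) + 0)
step 2: add_zero (→) rewrites ((((b + a) + 0) + ((2 + a) + 0)) + 0) into (((b + a) + 0) + ((2 + a) + 0))
step 3: add_zero (→) rewrites ((b + a) + 0) into (b + a), now ((b + a) + ((2 + a) + 0))
step 4: add_zero (→) rewrites ((2 + a) + 0) into (2 + a), reaching cost 7 (bound 7)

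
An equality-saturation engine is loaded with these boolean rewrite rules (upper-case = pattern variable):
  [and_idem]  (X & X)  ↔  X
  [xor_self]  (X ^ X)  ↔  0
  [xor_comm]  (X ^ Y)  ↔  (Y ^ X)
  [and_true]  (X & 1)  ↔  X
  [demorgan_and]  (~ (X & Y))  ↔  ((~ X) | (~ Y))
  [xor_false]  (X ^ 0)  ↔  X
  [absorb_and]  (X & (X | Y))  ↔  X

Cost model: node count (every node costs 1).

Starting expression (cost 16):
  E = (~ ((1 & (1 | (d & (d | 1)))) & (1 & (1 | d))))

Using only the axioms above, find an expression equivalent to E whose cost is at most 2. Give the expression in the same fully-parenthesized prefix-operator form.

(1) (d & (d | 1))  =[absorb_and →]=  d    ⊢ (~ ((1 & (1 | d)) & (1 & (1 | d))))
(2) ((1 & (1 | d)) & (1 & (1 | d)))  =[and_idem →]=  (1 & (1 | d))    ⊢ (~ (1 & (1 | d)))
(3) (1 & (1 | d))  =[absorb_and →]=  1    ⊢ cost 2, within 2

(~ 1)   [cost 2]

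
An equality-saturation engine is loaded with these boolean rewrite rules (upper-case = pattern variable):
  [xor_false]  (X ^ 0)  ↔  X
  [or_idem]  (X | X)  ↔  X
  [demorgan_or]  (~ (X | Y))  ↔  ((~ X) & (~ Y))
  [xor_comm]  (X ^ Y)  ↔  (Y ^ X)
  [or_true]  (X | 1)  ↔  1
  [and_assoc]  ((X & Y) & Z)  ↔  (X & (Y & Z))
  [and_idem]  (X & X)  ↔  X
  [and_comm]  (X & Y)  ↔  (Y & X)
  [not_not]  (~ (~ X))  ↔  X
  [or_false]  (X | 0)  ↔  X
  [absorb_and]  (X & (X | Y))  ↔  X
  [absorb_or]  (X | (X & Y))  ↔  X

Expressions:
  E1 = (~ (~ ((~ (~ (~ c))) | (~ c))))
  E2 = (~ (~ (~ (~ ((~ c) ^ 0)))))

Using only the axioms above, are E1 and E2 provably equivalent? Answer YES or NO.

YES

(1) (~ (~ c))  =[not_not →]=  c    ⊢ (~ (~ ((~ c) | (~ c))))
(2) ((~ c) | (~ c))  =[or_idem →]=  (~ c)    ⊢ (~ (~ (~ c)))
(3) (~ c)  =[xor_false ←]=  ((~ c) ^ 0)    ⊢ (~ (~ ((~ c) ^ 0)))
(4) (~ ((~ c) ^ 0))  =[not_not ←]=  (~ (~ (~ ((~ c) ^ 0))))    ⊢ E2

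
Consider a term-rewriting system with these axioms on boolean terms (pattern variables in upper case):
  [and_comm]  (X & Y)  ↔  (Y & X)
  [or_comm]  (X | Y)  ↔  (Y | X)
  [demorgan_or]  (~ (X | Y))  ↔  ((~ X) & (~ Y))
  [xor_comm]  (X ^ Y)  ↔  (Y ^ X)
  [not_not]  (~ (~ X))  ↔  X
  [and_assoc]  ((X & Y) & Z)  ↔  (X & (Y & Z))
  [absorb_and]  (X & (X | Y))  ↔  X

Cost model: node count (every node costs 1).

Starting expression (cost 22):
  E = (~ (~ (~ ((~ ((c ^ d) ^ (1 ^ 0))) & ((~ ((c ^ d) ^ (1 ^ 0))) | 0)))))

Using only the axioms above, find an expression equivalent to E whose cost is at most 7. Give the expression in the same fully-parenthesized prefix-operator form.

((c ^ d) ^ (1 ^ 0))   [cost 7]

step 1: absorb_and (→) rewrites ((~ ((c ^ d) ^ (1 ^ 0))) & ((~ ((c ^ d) ^ (1 ^ 0))) | 0)) into (~ ((c ^ d) ^ (1 ^ 0))), now (~ (~ (~ (~ ((c ^ d) ^ (1 ^ 0))))))
step 2: not_not (→) rewrites (~ (~ ((c ^ d) ^ (1 ^ 0)))) into ((c ^ d) ^ (1 ^ 0)), now (~ (~ ((c ^ d) ^ (1 ^ 0))))
step 3: not_not (→) rewrites (~ (~ ((c ^ d) ^ (1 ^ 0)))) into ((c ^ d) ^ (1 ^ 0)), reaching cost 7 (bound 7)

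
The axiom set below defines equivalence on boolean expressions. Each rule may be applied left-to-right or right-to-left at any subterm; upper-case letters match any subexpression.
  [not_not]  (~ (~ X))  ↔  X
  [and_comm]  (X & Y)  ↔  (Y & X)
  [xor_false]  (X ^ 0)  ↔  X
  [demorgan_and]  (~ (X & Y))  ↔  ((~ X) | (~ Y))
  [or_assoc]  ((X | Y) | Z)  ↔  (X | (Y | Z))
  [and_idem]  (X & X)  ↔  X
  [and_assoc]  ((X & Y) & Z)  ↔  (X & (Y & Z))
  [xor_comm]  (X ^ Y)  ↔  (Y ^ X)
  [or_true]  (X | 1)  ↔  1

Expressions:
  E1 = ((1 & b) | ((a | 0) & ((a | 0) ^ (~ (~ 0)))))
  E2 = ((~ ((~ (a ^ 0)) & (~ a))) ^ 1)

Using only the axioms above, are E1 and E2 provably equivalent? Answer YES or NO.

NO

All listed rules preserve value, hence provable equivalence implies equal values everywhere; look for a separating assignment.
a=0, b=0 gives E1 ↦ 0, E2 ↦ 1; values differ ⇒ not provably equivalent.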